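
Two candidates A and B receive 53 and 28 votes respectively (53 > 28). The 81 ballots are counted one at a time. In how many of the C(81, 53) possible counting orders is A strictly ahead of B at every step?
Strict-lead orderings = 1372785385417768454000

Total orderings of the 81 votes with 53 for A: C(81, 53) = 4447824648753569790960. By the Bertrand ballot formula (Cycle Lemma / reflection principle), the number of orderings in which A is strictly ahead of B throughout is (p − q)/(p + q) · C(p + q, p) = (53 − 28)/(53 + 28) · 4447824648753569790960 = 1372785385417768454000.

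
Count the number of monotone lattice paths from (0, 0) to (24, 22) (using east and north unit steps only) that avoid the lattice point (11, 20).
Number of paths = 7881480520875

Total paths from (0, 0) to (24, 22): C(46, 24) = 7890371113950. Paths through (11, 20): (paths (0, 0) → (11, 20)) × (paths (11, 20) → (24, 22)) = C(31, 11) · C(15, 13) = 84672315 · 105 = 8890593075. Avoidance count = 7890371113950 − 8890593075 = 7881480520875.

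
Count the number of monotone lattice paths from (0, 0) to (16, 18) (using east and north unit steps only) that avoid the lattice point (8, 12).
Number of paths = 1825673520

Total paths from (0, 0) to (16, 18): C(34, 16) = 2203961430. Paths through (8, 12): (paths (0, 0) → (8, 12)) × (paths (8, 12) → (16, 18)) = C(20, 8) · C(14, 8) = 125970 · 3003 = 378287910. Avoidance count = 2203961430 − 378287910 = 1825673520.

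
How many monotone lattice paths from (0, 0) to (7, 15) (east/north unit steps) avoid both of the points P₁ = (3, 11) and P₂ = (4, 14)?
Number of paths = 138648

Inclusion–exclusion. Total paths: C(22, 7) = 170544. Through P₁: C(14, 3)·C(8, 4) = 25480. Through P₂: C(18, 4)·C(4, 3) = 12240. Since P₁ is strictly southwest of P₂, a monotone path through both must visit P₁ then P₂; paths through both = C(14, 3)·C(4, 1)·C(4, 3) = 5824. Avoid both = 170544 − 25480 − 12240 + 5824 = 138648.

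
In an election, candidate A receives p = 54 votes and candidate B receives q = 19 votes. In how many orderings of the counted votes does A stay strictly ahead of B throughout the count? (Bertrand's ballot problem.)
Strict-lead orderings = 76322270620811600

Total orderings of the 73 votes with 54 for A: C(73, 54) = 159186450151978480. By the Bertrand ballot formula (Cycle Lemma / reflection principle), the number of orderings in which A is strictly ahead of B throughout is (p − q)/(p + q) · C(p + q, p) = (54 − 19)/(54 + 19) · 159186450151978480 = 76322270620811600.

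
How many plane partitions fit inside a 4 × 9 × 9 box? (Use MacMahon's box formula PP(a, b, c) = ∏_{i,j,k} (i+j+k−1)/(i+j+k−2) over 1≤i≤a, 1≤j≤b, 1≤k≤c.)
PP(4, 9, 9) = 1832516612010448

Evaluate the triple product over i = 1..4, j = 1..9, k = 1..9. The factors are (2/1) · (3/2) · (4/3) · (5/4) · (6/5) · (7/6) · (8/7) · (9/8) · … (324 factors total). The numerators and denominators telescope so the product is an integer; carrying out the multiplication exactly gives PP(4, 9, 9) = 1832516612010448.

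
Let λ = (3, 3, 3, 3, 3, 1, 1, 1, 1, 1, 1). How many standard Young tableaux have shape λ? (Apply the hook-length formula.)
# SYT of shape (3, 3, 3, 3, 3, 1, 1, 1, 1, 1, 1) = 5317872

Hook-length formula: f^λ = n! / Π hook(c), product over all cells c of the Young diagram. For λ = (3, 3, 3, 3, 3, 1, 1, 1, 1, 1, 1), n = 21 boxes. Hook lengths by row (left-to-right, top-to-bottom): [13, 6, 5]; [12, 5, 4]; [11, 4, 3]; [10, 3, 2]; [9, 2, 1]; [6]; [5]; [4]; [3]; [2]; [1]. Product of hooks = 9607403520000. So f^λ = 21! / 9607403520000 = 51090942171709440000 / 9607403520000 = 5317872.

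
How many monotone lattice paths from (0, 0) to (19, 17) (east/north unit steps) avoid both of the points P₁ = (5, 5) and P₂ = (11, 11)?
Number of paths = 4744586448

Inclusion–exclusion. Total paths: C(36, 19) = 8597496600. Through P₁: C(10, 5)·C(26, 14) = 2433740400. Through P₂: C(22, 11)·C(14, 8) = 2118412296. Since P₁ is strictly southwest of P₂, a monotone path through both must visit P₁ then P₂; paths through both = C(10, 5)·C(12, 6)·C(14, 8) = 699242544. Avoid both = 8597496600 − 2433740400 − 2118412296 + 699242544 = 4744586448.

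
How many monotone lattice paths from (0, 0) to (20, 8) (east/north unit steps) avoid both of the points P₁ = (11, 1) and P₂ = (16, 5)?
Number of paths = 2311530

Inclusion–exclusion. Total paths: C(28, 20) = 3108105. Through P₁: C(12, 11)·C(16, 9) = 137280. Through P₂: C(21, 16)·C(7, 4) = 712215. Since P₁ is strictly southwest of P₂, a monotone path through both must visit P₁ then P₂; paths through both = C(12, 11)·C(9, 5)·C(7, 4) = 52920. Avoid both = 3108105 − 137280 − 712215 + 52920 = 2311530.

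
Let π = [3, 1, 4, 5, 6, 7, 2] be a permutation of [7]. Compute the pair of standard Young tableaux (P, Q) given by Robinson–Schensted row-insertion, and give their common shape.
P = [1, 2, 5, 6, 7] / [3, 4];  Q = [1, 3, 4, 5, 6] / [2, 7];  common shape = (5, 2)

Row-insert the values π_1, π_2, … into P one at a time, bumping the leftmost entry strictly greater than the inserted value down to the next row. The recording tableau Q records, in position (i, j), the step at which that cell was added to P.
  Insert 3 (step 1): P = [3];  Q = [1]
  Insert 1 (step 2): P = [1] / [3];  Q = [1] / [2]
  Insert 4 (step 3): P = [1, 4] / [3];  Q = [1, 3] / [2]
  Insert 5 (step 4): P = [1, 4, 5] / [3];  Q = [1, 3, 4] / [2]
  Insert 6 (step 5): P = [1, 4, 5, 6] / [3];  Q = [1, 3, 4, 5] / [2]
  Insert 7 (step 6): P = [1, 4, 5, 6, 7] / [3];  Q = [1, 3, 4, 5, 6] / [2]
  Insert 2 (step 7): P = [1, 2, 5, 6, 7] / [3, 4];  Q = [1, 3, 4, 5, 6] / [2, 7]
Final shape: (5, 2).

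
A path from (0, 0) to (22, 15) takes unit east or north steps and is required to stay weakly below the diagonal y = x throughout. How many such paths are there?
Number of paths = 3257112960

By the reflection principle (André's argument), the number of monotone paths to (22, 15) with n ≤ m that never go above y = x is C(37, 22) − C(37, 23) = 9364199760 − 6107086800 = 3257112960.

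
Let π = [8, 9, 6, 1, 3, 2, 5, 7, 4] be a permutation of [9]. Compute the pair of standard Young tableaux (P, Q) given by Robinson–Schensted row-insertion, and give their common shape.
P = [1, 2, 4, 7] / [3, 5] / [6, 9] / [8];  Q = [1, 2, 7, 8] / [3, 5] / [4, 9] / [6];  common shape = (4, 2, 2, 1)

Row-insert the values π_1, π_2, … into P one at a time, bumping the leftmost entry strictly greater than the inserted value down to the next row. The recording tableau Q records, in position (i, j), the step at which that cell was added to P.
  Insert 8 (step 1): P = [8];  Q = [1]
  Insert 9 (step 2): P = [8, 9];  Q = [1, 2]
  Insert 6 (step 3): P = [6, 9] / [8];  Q = [1, 2] / [3]
  Insert 1 (step 4): P = [1, 9] / [6] / [8];  Q = [1, 2] / [3] / [4]
  Insert 3 (step 5): P = [1, 3] / [6, 9] / [8];  Q = [1, 2] / [3, 5] / [4]
  Insert 2 (step 6): P = [1, 2] / [3, 9] / [6] / [8];  Q = [1, 2] / [3, 5] / [4] / [6]
  Insert 5 (step 7): P = [1, 2, 5] / [3, 9] / [6] / [8];  Q = [1, 2, 7] / [3, 5] / [4] / [6]
  Insert 7 (step 8): P = [1, 2, 5, 7] / [3, 9] / [6] / [8];  Q = [1, 2, 7, 8] / [3, 5] / [4] / [6]
  Insert 4 (step 9): P = [1, 2, 4, 7] / [3, 5] / [6, 9] / [8];  Q = [1, 2, 7, 8] / [3, 5] / [4, 9] / [6]
Final shape: (4, 2, 2, 1).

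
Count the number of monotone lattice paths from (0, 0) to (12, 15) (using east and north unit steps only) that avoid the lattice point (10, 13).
Number of paths = 10519464

Total paths from (0, 0) to (12, 15): C(27, 12) = 17383860. Paths through (10, 13): (paths (0, 0) → (10, 13)) × (paths (10, 13) → (12, 15)) = C(23, 10) · C(4, 2) = 1144066 · 6 = 6864396. Avoidance count = 17383860 − 6864396 = 10519464.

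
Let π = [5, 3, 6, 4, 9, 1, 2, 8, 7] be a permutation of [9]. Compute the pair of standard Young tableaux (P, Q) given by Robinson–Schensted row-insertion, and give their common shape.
P = [1, 2, 7] / [3, 4, 8] / [5, 6, 9];  Q = [1, 3, 5] / [2, 4, 8] / [6, 7, 9];  common shape = (3, 3, 3)

Row-insert the values π_1, π_2, … into P one at a time, bumping the leftmost entry strictly greater than the inserted value down to the next row. The recording tableau Q records, in position (i, j), the step at which that cell was added to P.
  Insert 5 (step 1): P = [5];  Q = [1]
  Insert 3 (step 2): P = [3] / [5];  Q = [1] / [2]
  Insert 6 (step 3): P = [3, 6] / [5];  Q = [1, 3] / [2]
  Insert 4 (step 4): P = [3, 4] / [5, 6];  Q = [1, 3] / [2, 4]
  Insert 9 (step 5): P = [3, 4, 9] / [5, 6];  Q = [1, 3, 5] / [2, 4]
  Insert 1 (step 6): P = [1, 4, 9] / [3, 6] / [5];  Q = [1, 3, 5] / [2, 4] / [6]
  Insert 2 (step 7): P = [1, 2, 9] / [3, 4] / [5, 6];  Q = [1, 3, 5] / [2, 4] / [6, 7]
  Insert 8 (step 8): P = [1, 2, 8] / [3, 4, 9] / [5, 6];  Q = [1, 3, 5] / [2, 4, 8] / [6, 7]
  Insert 7 (step 9): P = [1, 2, 7] / [3, 4, 8] / [5, 6, 9];  Q = [1, 3, 5] / [2, 4, 8] / [6, 7, 9]
Final shape: (3, 3, 3).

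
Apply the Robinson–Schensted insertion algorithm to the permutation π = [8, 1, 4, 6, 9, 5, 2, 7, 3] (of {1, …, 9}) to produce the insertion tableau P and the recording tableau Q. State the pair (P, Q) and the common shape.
P = [1, 2, 3, 7] / [4, 5] / [6, 9] / [8];  Q = [1, 3, 4, 5] / [2, 8] / [6, 9] / [7];  common shape = (4, 2, 2, 1)

Row-insert the values π_1, π_2, … into P one at a time, bumping the leftmost entry strictly greater than the inserted value down to the next row. The recording tableau Q records, in position (i, j), the step at which that cell was added to P.
  Insert 8 (step 1): P = [8];  Q = [1]
  Insert 1 (step 2): P = [1] / [8];  Q = [1] / [2]
  Insert 4 (step 3): P = [1, 4] / [8];  Q = [1, 3] / [2]
  Insert 6 (step 4): P = [1, 4, 6] / [8];  Q = [1, 3, 4] / [2]
  Insert 9 (step 5): P = [1, 4, 6, 9] / [8];  Q = [1, 3, 4, 5] / [2]
  Insert 5 (step 6): P = [1, 4, 5, 9] / [6] / [8];  Q = [1, 3, 4, 5] / [2] / [6]
  Insert 2 (step 7): P = [1, 2, 5, 9] / [4] / [6] / [8];  Q = [1, 3, 4, 5] / [2] / [6] / [7]
  Insert 7 (step 8): P = [1, 2, 5, 7] / [4, 9] / [6] / [8];  Q = [1, 3, 4, 5] / [2, 8] / [6] / [7]
  Insert 3 (step 9): P = [1, 2, 3, 7] / [4, 5] / [6, 9] / [8];  Q = [1, 3, 4, 5] / [2, 8] / [6, 9] / [7]
Final shape: (4, 2, 2, 1).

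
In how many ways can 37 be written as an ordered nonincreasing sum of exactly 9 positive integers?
p(37, 9 parts) = 2194

Partitions of n into exactly k parts are in bijection with partitions of n − k into at most k parts (subtract 1 from each part). So p(37, exactly 9) = p(28, parts ≤ 9). Computing via the recurrence p(m, j) = p(m, j−1) + p(m−j, j) gives 2194.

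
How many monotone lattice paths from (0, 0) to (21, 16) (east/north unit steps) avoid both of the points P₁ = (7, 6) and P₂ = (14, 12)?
Number of paths = 7294954854

Inclusion–exclusion. Total paths: C(37, 21) = 12875774670. Through P₁: C(13, 7)·C(24, 14) = 3365515296. Through P₂: C(26, 14)·C(11, 7) = 3187041000. Since P₁ is strictly southwest of P₂, a monotone path through both must visit P₁ then P₂; paths through both = C(13, 7)·C(13, 7)·C(11, 7) = 971736480. Avoid both = 12875774670 − 3365515296 − 3187041000 + 971736480 = 7294954854.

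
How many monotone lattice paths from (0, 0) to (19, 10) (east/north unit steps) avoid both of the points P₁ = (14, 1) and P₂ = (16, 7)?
Number of paths = 15105240

Inclusion–exclusion. Total paths: C(29, 19) = 20030010. Through P₁: C(15, 14)·C(14, 5) = 30030. Through P₂: C(23, 16)·C(6, 3) = 4903140. Since P₁ is strictly southwest of P₂, a monotone path through both must visit P₁ then P₂; paths through both = C(15, 14)·C(8, 2)·C(6, 3) = 8400. Avoid both = 20030010 − 30030 − 4903140 + 8400 = 15105240.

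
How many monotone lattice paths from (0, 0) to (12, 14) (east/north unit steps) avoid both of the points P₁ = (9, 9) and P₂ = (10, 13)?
Number of paths = 4232082

Inclusion–exclusion. Total paths: C(26, 12) = 9657700. Through P₁: C(18, 9)·C(8, 3) = 2722720. Through P₂: C(23, 10)·C(3, 2) = 3432198. Since P₁ is strictly southwest of P₂, a monotone path through both must visit P₁ then P₂; paths through both = C(18, 9)·C(5, 1)·C(3, 2) = 729300. Avoid both = 9657700 − 2722720 − 3432198 + 729300 = 4232082.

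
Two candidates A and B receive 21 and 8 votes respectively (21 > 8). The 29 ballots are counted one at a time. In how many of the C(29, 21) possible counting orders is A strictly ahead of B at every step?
Strict-lead orderings = 1924065

Total orderings of the 29 votes with 21 for A: C(29, 21) = 4292145. By the Bertrand ballot formula (Cycle Lemma / reflection principle), the number of orderings in which A is strictly ahead of B throughout is (p − q)/(p + q) · C(p + q, p) = (21 − 8)/(21 + 8) · 4292145 = 1924065.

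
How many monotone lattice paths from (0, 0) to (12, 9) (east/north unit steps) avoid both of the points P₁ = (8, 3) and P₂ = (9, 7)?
Number of paths = 153130

Inclusion–exclusion. Total paths: C(21, 12) = 293930. Through P₁: C(11, 8)·C(10, 4) = 34650. Through P₂: C(16, 9)·C(5, 3) = 114400. Since P₁ is strictly southwest of P₂, a monotone path through both must visit P₁ then P₂; paths through both = C(11, 8)·C(5, 1)·C(5, 3) = 8250. Avoid both = 293930 − 34650 − 114400 + 8250 = 153130.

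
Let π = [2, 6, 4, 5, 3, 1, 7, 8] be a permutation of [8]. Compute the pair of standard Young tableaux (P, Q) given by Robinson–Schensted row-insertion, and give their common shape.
P = [1, 3, 5, 7, 8] / [2] / [4] / [6];  Q = [1, 2, 4, 7, 8] / [3] / [5] / [6];  common shape = (5, 1, 1, 1)

Row-insert the values π_1, π_2, … into P one at a time, bumping the leftmost entry strictly greater than the inserted value down to the next row. The recording tableau Q records, in position (i, j), the step at which that cell was added to P.
  Insert 2 (step 1): P = [2];  Q = [1]
  Insert 6 (step 2): P = [2, 6];  Q = [1, 2]
  Insert 4 (step 3): P = [2, 4] / [6];  Q = [1, 2] / [3]
  Insert 5 (step 4): P = [2, 4, 5] / [6];  Q = [1, 2, 4] / [3]
  Insert 3 (step 5): P = [2, 3, 5] / [4] / [6];  Q = [1, 2, 4] / [3] / [5]
  Insert 1 (step 6): P = [1, 3, 5] / [2] / [4] / [6];  Q = [1, 2, 4] / [3] / [5] / [6]
  Insert 7 (step 7): P = [1, 3, 5, 7] / [2] / [4] / [6];  Q = [1, 2, 4, 7] / [3] / [5] / [6]
  Insert 8 (step 8): P = [1, 3, 5, 7, 8] / [2] / [4] / [6];  Q = [1, 2, 4, 7, 8] / [3] / [5] / [6]
Final shape: (5, 1, 1, 1).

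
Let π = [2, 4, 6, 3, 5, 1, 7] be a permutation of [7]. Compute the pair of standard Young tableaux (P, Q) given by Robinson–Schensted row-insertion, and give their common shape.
P = [1, 3, 5, 7] / [2, 6] / [4];  Q = [1, 2, 3, 7] / [4, 5] / [6];  common shape = (4, 2, 1)

Row-insert the values π_1, π_2, … into P one at a time, bumping the leftmost entry strictly greater than the inserted value down to the next row. The recording tableau Q records, in position (i, j), the step at which that cell was added to P.
  Insert 2 (step 1): P = [2];  Q = [1]
  Insert 4 (step 2): P = [2, 4];  Q = [1, 2]
  Insert 6 (step 3): P = [2, 4, 6];  Q = [1, 2, 3]
  Insert 3 (step 4): P = [2, 3, 6] / [4];  Q = [1, 2, 3] / [4]
  Insert 5 (step 5): P = [2, 3, 5] / [4, 6];  Q = [1, 2, 3] / [4, 5]
  Insert 1 (step 6): P = [1, 3, 5] / [2, 6] / [4];  Q = [1, 2, 3] / [4, 5] / [6]
  Insert 7 (step 7): P = [1, 3, 5, 7] / [2, 6] / [4];  Q = [1, 2, 3, 7] / [4, 5] / [6]
Final shape: (4, 2, 1).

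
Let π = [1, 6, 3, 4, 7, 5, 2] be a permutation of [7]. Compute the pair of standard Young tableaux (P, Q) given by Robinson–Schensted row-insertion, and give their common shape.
P = [1, 2, 4, 5] / [3, 7] / [6];  Q = [1, 2, 4, 5] / [3, 6] / [7];  common shape = (4, 2, 1)

Row-insert the values π_1, π_2, … into P one at a time, bumping the leftmost entry strictly greater than the inserted value down to the next row. The recording tableau Q records, in position (i, j), the step at which that cell was added to P.
  Insert 1 (step 1): P = [1];  Q = [1]
  Insert 6 (step 2): P = [1, 6];  Q = [1, 2]
  Insert 3 (step 3): P = [1, 3] / [6];  Q = [1, 2] / [3]
  Insert 4 (step 4): P = [1, 3, 4] / [6];  Q = [1, 2, 4] / [3]
  Insert 7 (step 5): P = [1, 3, 4, 7] / [6];  Q = [1, 2, 4, 5] / [3]
  Insert 5 (step 6): P = [1, 3, 4, 5] / [6, 7];  Q = [1, 2, 4, 5] / [3, 6]
  Insert 2 (step 7): P = [1, 2, 4, 5] / [3, 7] / [6];  Q = [1, 2, 4, 5] / [3, 6] / [7]
Final shape: (4, 2, 1).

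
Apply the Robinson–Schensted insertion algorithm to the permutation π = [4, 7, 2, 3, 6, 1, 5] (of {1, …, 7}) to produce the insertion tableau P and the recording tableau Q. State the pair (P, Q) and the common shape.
P = [1, 3, 5] / [2, 6] / [4, 7];  Q = [1, 2, 5] / [3, 4] / [6, 7];  common shape = (3, 2, 2)

Row-insert the values π_1, π_2, … into P one at a time, bumping the leftmost entry strictly greater than the inserted value down to the next row. The recording tableau Q records, in position (i, j), the step at which that cell was added to P.
  Insert 4 (step 1): P = [4];  Q = [1]
  Insert 7 (step 2): P = [4, 7];  Q = [1, 2]
  Insert 2 (step 3): P = [2, 7] / [4];  Q = [1, 2] / [3]
  Insert 3 (step 4): P = [2, 3] / [4, 7];  Q = [1, 2] / [3, 4]
  Insert 6 (step 5): P = [2, 3, 6] / [4, 7];  Q = [1, 2, 5] / [3, 4]
  Insert 1 (step 6): P = [1, 3, 6] / [2, 7] / [4];  Q = [1, 2, 5] / [3, 4] / [6]
  Insert 5 (step 7): P = [1, 3, 5] / [2, 6] / [4, 7];  Q = [1, 2, 5] / [3, 4] / [6, 7]
Final shape: (3, 2, 2).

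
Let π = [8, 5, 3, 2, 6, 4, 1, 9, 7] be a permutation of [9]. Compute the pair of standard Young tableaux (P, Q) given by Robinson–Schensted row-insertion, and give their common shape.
P = [1, 4, 7] / [2, 6, 9] / [3] / [5] / [8];  Q = [1, 5, 8] / [2, 6, 9] / [3] / [4] / [7];  common shape = (3, 3, 1, 1, 1)

Row-insert the values π_1, π_2, … into P one at a time, bumping the leftmost entry strictly greater than the inserted value down to the next row. The recording tableau Q records, in position (i, j), the step at which that cell was added to P.
  Insert 8 (step 1): P = [8];  Q = [1]
  Insert 5 (step 2): P = [5] / [8];  Q = [1] / [2]
  Insert 3 (step 3): P = [3] / [5] / [8];  Q = [1] / [2] / [3]
  Insert 2 (step 4): P = [2] / [3] / [5] / [8];  Q = [1] / [2] / [3] / [4]
  Insert 6 (step 5): P = [2, 6] / [3] / [5] / [8];  Q = [1, 5] / [2] / [3] / [4]
  Insert 4 (step 6): P = [2, 4] / [3, 6] / [5] / [8];  Q = [1, 5] / [2, 6] / [3] / [4]
  Insert 1 (step 7): P = [1, 4] / [2, 6] / [3] / [5] / [8];  Q = [1, 5] / [2, 6] / [3] / [4] / [7]
  Insert 9 (step 8): P = [1, 4, 9] / [2, 6] / [3] / [5] / [8];  Q = [1, 5, 8] / [2, 6] / [3] / [4] / [7]
  Insert 7 (step 9): P = [1, 4, 7] / [2, 6, 9] / [3] / [5] / [8];  Q = [1, 5, 8] / [2, 6, 9] / [3] / [4] / [7]
Final shape: (3, 3, 1, 1, 1).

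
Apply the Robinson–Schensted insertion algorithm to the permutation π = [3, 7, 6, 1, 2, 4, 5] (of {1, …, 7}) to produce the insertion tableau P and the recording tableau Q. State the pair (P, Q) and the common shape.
P = [1, 2, 4, 5] / [3, 6] / [7];  Q = [1, 2, 6, 7] / [3, 5] / [4];  common shape = (4, 2, 1)

Row-insert the values π_1, π_2, … into P one at a time, bumping the leftmost entry strictly greater than the inserted value down to the next row. The recording tableau Q records, in position (i, j), the step at which that cell was added to P.
  Insert 3 (step 1): P = [3];  Q = [1]
  Insert 7 (step 2): P = [3, 7];  Q = [1, 2]
  Insert 6 (step 3): P = [3, 6] / [7];  Q = [1, 2] / [3]
  Insert 1 (step 4): P = [1, 6] / [3] / [7];  Q = [1, 2] / [3] / [4]
  Insert 2 (step 5): P = [1, 2] / [3, 6] / [7];  Q = [1, 2] / [3, 5] / [4]
  Insert 4 (step 6): P = [1, 2, 4] / [3, 6] / [7];  Q = [1, 2, 6] / [3, 5] / [4]
  Insert 5 (step 7): P = [1, 2, 4, 5] / [3, 6] / [7];  Q = [1, 2, 6, 7] / [3, 5] / [4]
Final shape: (4, 2, 1).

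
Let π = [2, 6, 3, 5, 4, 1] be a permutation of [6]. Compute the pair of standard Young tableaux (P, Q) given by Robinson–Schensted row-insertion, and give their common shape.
P = [1, 3, 4] / [2] / [5] / [6];  Q = [1, 2, 4] / [3] / [5] / [6];  common shape = (3, 1, 1, 1)

Row-insert the values π_1, π_2, … into P one at a time, bumping the leftmost entry strictly greater than the inserted value down to the next row. The recording tableau Q records, in position (i, j), the step at which that cell was added to P.
  Insert 2 (step 1): P = [2];  Q = [1]
  Insert 6 (step 2): P = [2, 6];  Q = [1, 2]
  Insert 3 (step 3): P = [2, 3] / [6];  Q = [1, 2] / [3]
  Insert 5 (step 4): P = [2, 3, 5] / [6];  Q = [1, 2, 4] / [3]
  Insert 4 (step 5): P = [2, 3, 4] / [5] / [6];  Q = [1, 2, 4] / [3] / [5]
  Insert 1 (step 6): P = [1, 3, 4] / [2] / [5] / [6];  Q = [1, 2, 4] / [3] / [5] / [6]
Final shape: (3, 1, 1, 1).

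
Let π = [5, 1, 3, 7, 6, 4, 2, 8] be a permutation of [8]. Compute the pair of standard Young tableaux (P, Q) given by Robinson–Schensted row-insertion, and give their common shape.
P = [1, 2, 4, 8] / [3, 6] / [5] / [7];  Q = [1, 3, 4, 8] / [2, 5] / [6] / [7];  common shape = (4, 2, 1, 1)

Row-insert the values π_1, π_2, … into P one at a time, bumping the leftmost entry strictly greater than the inserted value down to the next row. The recording tableau Q records, in position (i, j), the step at which that cell was added to P.
  Insert 5 (step 1): P = [5];  Q = [1]
  Insert 1 (step 2): P = [1] / [5];  Q = [1] / [2]
  Insert 3 (step 3): P = [1, 3] / [5];  Q = [1, 3] / [2]
  Insert 7 (step 4): P = [1, 3, 7] / [5];  Q = [1, 3, 4] / [2]
  Insert 6 (step 5): P = [1, 3, 6] / [5, 7];  Q = [1, 3, 4] / [2, 5]
  Insert 4 (step 6): P = [1, 3, 4] / [5, 6] / [7];  Q = [1, 3, 4] / [2, 5] / [6]
  Insert 2 (step 7): P = [1, 2, 4] / [3, 6] / [5] / [7];  Q = [1, 3, 4] / [2, 5] / [6] / [7]
  Insert 8 (step 8): P = [1, 2, 4, 8] / [3, 6] / [5] / [7];  Q = [1, 3, 4, 8] / [2, 5] / [6] / [7]
Final shape: (4, 2, 1, 1).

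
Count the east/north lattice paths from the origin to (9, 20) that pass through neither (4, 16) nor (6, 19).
Number of paths = 8889935

Inclusion–exclusion. Total paths: C(29, 9) = 10015005. Through P₁: C(20, 4)·C(9, 5) = 610470. Through P₂: C(25, 6)·C(4, 3) = 708400. Since P₁ is strictly southwest of P₂, a monotone path through both must visit P₁ then P₂; paths through both = C(20, 4)·C(5, 2)·C(4, 3) = 193800. Avoid both = 10015005 − 610470 − 708400 + 193800 = 8889935.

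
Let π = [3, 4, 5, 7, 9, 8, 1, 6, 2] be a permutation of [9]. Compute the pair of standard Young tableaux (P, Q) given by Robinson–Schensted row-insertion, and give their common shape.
P = [1, 2, 5, 6, 8] / [3, 4] / [7] / [9];  Q = [1, 2, 3, 4, 5] / [6, 8] / [7] / [9];  common shape = (5, 2, 1, 1)

Row-insert the values π_1, π_2, … into P one at a time, bumping the leftmost entry strictly greater than the inserted value down to the next row. The recording tableau Q records, in position (i, j), the step at which that cell was added to P.
  Insert 3 (step 1): P = [3];  Q = [1]
  Insert 4 (step 2): P = [3, 4];  Q = [1, 2]
  Insert 5 (step 3): P = [3, 4, 5];  Q = [1, 2, 3]
  Insert 7 (step 4): P = [3, 4, 5, 7];  Q = [1, 2, 3, 4]
  Insert 9 (step 5): P = [3, 4, 5, 7, 9];  Q = [1, 2, 3, 4, 5]
  Insert 8 (step 6): P = [3, 4, 5, 7, 8] / [9];  Q = [1, 2, 3, 4, 5] / [6]
  Insert 1 (step 7): P = [1, 4, 5, 7, 8] / [3] / [9];  Q = [1, 2, 3, 4, 5] / [6] / [7]
  Insert 6 (step 8): P = [1, 4, 5, 6, 8] / [3, 7] / [9];  Q = [1, 2, 3, 4, 5] / [6, 8] / [7]
  Insert 2 (step 9): P = [1, 2, 5, 6, 8] / [3, 4] / [7] / [9];  Q = [1, 2, 3, 4, 5] / [6, 8] / [7] / [9]
Final shape: (5, 2, 1, 1).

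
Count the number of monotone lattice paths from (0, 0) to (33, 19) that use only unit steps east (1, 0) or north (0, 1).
Number of paths = 76360380541900

A monotone lattice path from (0, 0) to (33, 19) consists of 33 east steps and 19 north steps in some order, so it is determined by which 33 of the 52 steps are east. The count is C(52, 33) = 76360380541900.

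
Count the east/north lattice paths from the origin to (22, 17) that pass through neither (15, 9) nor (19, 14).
Number of paths = 29526055650

Inclusion–exclusion. Total paths: C(39, 22) = 51021117810. Through P₁: C(24, 15)·C(15, 7) = 8413788240. Through P₂: C(33, 19)·C(6, 3) = 16376184000. Since P₁ is strictly southwest of P₂, a monotone path through both must visit P₁ then P₂; paths through both = C(24, 15)·C(9, 4)·C(6, 3) = 3294910080. Avoid both = 51021117810 − 8413788240 − 16376184000 + 3294910080 = 29526055650.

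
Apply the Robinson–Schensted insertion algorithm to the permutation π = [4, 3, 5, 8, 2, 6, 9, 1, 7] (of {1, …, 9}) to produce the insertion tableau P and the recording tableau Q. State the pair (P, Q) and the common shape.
P = [1, 5, 6, 7] / [2, 8, 9] / [3] / [4];  Q = [1, 3, 4, 7] / [2, 6, 9] / [5] / [8];  common shape = (4, 3, 1, 1)

Row-insert the values π_1, π_2, … into P one at a time, bumping the leftmost entry strictly greater than the inserted value down to the next row. The recording tableau Q records, in position (i, j), the step at which that cell was added to P.
  Insert 4 (step 1): P = [4];  Q = [1]
  Insert 3 (step 2): P = [3] / [4];  Q = [1] / [2]
  Insert 5 (step 3): P = [3, 5] / [4];  Q = [1, 3] / [2]
  Insert 8 (step 4): P = [3, 5, 8] / [4];  Q = [1, 3, 4] / [2]
  Insert 2 (step 5): P = [2, 5, 8] / [3] / [4];  Q = [1, 3, 4] / [2] / [5]
  Insert 6 (step 6): P = [2, 5, 6] / [3, 8] / [4];  Q = [1, 3, 4] / [2, 6] / [5]
  Insert 9 (step 7): P = [2, 5, 6, 9] / [3, 8] / [4];  Q = [1, 3, 4, 7] / [2, 6] / [5]
  Insert 1 (step 8): P = [1, 5, 6, 9] / [2, 8] / [3] / [4];  Q = [1, 3, 4, 7] / [2, 6] / [5] / [8]
  Insert 7 (step 9): P = [1, 5, 6, 7] / [2, 8, 9] / [3] / [4];  Q = [1, 3, 4, 7] / [2, 6, 9] / [5] / [8]
Final shape: (4, 3, 1, 1).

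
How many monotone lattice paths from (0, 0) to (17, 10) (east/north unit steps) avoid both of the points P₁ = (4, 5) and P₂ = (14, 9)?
Number of paths = 4592461

Inclusion–exclusion. Total paths: C(27, 17) = 8436285. Through P₁: C(9, 4)·C(18, 13) = 1079568. Through P₂: C(23, 14)·C(4, 3) = 3268760. Since P₁ is strictly southwest of P₂, a monotone path through both must visit P₁ then P₂; paths through both = C(9, 4)·C(14, 10)·C(4, 3) = 504504. Avoid both = 8436285 − 1079568 − 3268760 + 504504 = 4592461.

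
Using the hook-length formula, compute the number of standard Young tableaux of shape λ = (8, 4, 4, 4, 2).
# SYT of shape (8, 4, 4, 4, 2) = 678978300

Hook-length formula: f^λ = n! / Π hook(c), product over all cells c of the Young diagram. For λ = (8, 4, 4, 4, 2), n = 22 boxes. Hook lengths by row (left-to-right, top-to-bottom): [12, 11, 9, 8, 4, 3, 2, 1]; [7, 6, 4, 3]; [6, 5, 3, 2]; [5, 4, 2, 1]; [2, 1]. Product of hooks = 1655429529600. So f^λ = 22! / 1655429529600 = 1124000727777607680000 / 1655429529600 = 678978300.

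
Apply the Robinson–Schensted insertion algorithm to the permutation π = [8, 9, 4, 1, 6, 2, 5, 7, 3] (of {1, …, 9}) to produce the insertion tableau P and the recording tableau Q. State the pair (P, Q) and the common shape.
P = [1, 2, 3, 7] / [4, 5] / [6, 9] / [8];  Q = [1, 2, 7, 8] / [3, 5] / [4, 6] / [9];  common shape = (4, 2, 2, 1)

Row-insert the values π_1, π_2, … into P one at a time, bumping the leftmost entry strictly greater than the inserted value down to the next row. The recording tableau Q records, in position (i, j), the step at which that cell was added to P.
  Insert 8 (step 1): P = [8];  Q = [1]
  Insert 9 (step 2): P = [8, 9];  Q = [1, 2]
  Insert 4 (step 3): P = [4, 9] / [8];  Q = [1, 2] / [3]
  Insert 1 (step 4): P = [1, 9] / [4] / [8];  Q = [1, 2] / [3] / [4]
  Insert 6 (step 5): P = [1, 6] / [4, 9] / [8];  Q = [1, 2] / [3, 5] / [4]
  Insert 2 (step 6): P = [1, 2] / [4, 6] / [8, 9];  Q = [1, 2] / [3, 5] / [4, 6]
  Insert 5 (step 7): P = [1, 2, 5] / [4, 6] / [8, 9];  Q = [1, 2, 7] / [3, 5] / [4, 6]
  Insert 7 (step 8): P = [1, 2, 5, 7] / [4, 6] / [8, 9];  Q = [1, 2, 7, 8] / [3, 5] / [4, 6]
  Insert 3 (step 9): P = [1, 2, 3, 7] / [4, 5] / [6, 9] / [8];  Q = [1, 2, 7, 8] / [3, 5] / [4, 6] / [9]
Final shape: (4, 2, 2, 1).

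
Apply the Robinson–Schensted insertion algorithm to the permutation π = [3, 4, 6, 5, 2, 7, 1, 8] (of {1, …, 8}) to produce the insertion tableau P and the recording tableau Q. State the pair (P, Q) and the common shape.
P = [1, 4, 5, 7, 8] / [2] / [3] / [6];  Q = [1, 2, 3, 6, 8] / [4] / [5] / [7];  common shape = (5, 1, 1, 1)

Row-insert the values π_1, π_2, … into P one at a time, bumping the leftmost entry strictly greater than the inserted value down to the next row. The recording tableau Q records, in position (i, j), the step at which that cell was added to P.
  Insert 3 (step 1): P = [3];  Q = [1]
  Insert 4 (step 2): P = [3, 4];  Q = [1, 2]
  Insert 6 (step 3): P = [3, 4, 6];  Q = [1, 2, 3]
  Insert 5 (step 4): P = [3, 4, 5] / [6];  Q = [1, 2, 3] / [4]
  Insert 2 (step 5): P = [2, 4, 5] / [3] / [6];  Q = [1, 2, 3] / [4] / [5]
  Insert 7 (step 6): P = [2, 4, 5, 7] / [3] / [6];  Q = [1, 2, 3, 6] / [4] / [5]
  Insert 1 (step 7): P = [1, 4, 5, 7] / [2] / [3] / [6];  Q = [1, 2, 3, 6] / [4] / [5] / [7]
  Insert 8 (step 8): P = [1, 4, 5, 7, 8] / [2] / [3] / [6];  Q = [1, 2, 3, 6, 8] / [4] / [5] / [7]
Final shape: (5, 1, 1, 1).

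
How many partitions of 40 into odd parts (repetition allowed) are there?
p_odd(40) = 1113

Enumerate partitions using only odd parts via the recurrence o(n, m) = o(n, m−2) + o(n−m, m) over odd m, starting from the largest odd part ≤ n. This gives p_odd(40) = 1113. (Euler's theorem: equals the count of distinct-part partitions.)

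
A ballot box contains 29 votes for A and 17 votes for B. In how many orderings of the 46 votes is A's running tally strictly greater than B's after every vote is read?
Strict-lead orderings = 456442180920

Total orderings of the 46 votes with 29 for A: C(46, 29) = 1749695026860. By the Bertrand ballot formula (Cycle Lemma / reflection principle), the number of orderings in which A is strictly ahead of B throughout is (p − q)/(p + q) · C(p + q, p) = (29 − 17)/(29 + 17) · 1749695026860 = 456442180920.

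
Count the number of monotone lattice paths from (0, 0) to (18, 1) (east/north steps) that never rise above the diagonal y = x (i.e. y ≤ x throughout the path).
Number of paths = 18

By the reflection principle (André's argument), the number of monotone paths to (18, 1) with n ≤ m that never go above y = x is C(19, 18) − C(19, 19) = 19 − 1 = 18.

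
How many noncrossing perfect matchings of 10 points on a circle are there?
C_5 = 42

These noncrossing handshakes are counted by the Catalan number C_n = (1/(n + 1)) · C(2n, n). For n = 5: C_5 = (1/6) · C(10, 5) = 252/6 = 42.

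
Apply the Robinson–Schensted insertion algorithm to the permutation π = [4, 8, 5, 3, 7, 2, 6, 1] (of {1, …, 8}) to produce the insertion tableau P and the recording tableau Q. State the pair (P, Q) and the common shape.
P = [1, 5, 6] / [2, 7] / [3] / [4] / [8];  Q = [1, 2, 5] / [3, 7] / [4] / [6] / [8];  common shape = (3, 2, 1, 1, 1)

Row-insert the values π_1, π_2, … into P one at a time, bumping the leftmost entry strictly greater than the inserted value down to the next row. The recording tableau Q records, in position (i, j), the step at which that cell was added to P.
  Insert 4 (step 1): P = [4];  Q = [1]
  Insert 8 (step 2): P = [4, 8];  Q = [1, 2]
  Insert 5 (step 3): P = [4, 5] / [8];  Q = [1, 2] / [3]
  Insert 3 (step 4): P = [3, 5] / [4] / [8];  Q = [1, 2] / [3] / [4]
  Insert 7 (step 5): P = [3, 5, 7] / [4] / [8];  Q = [1, 2, 5] / [3] / [4]
  Insert 2 (step 6): P = [2, 5, 7] / [3] / [4] / [8];  Q = [1, 2, 5] / [3] / [4] / [6]
  Insert 6 (step 7): P = [2, 5, 6] / [3, 7] / [4] / [8];  Q = [1, 2, 5] / [3, 7] / [4] / [6]
  Insert 1 (step 8): P = [1, 5, 6] / [2, 7] / [3] / [4] / [8];  Q = [1, 2, 5] / [3, 7] / [4] / [6] / [8]
Final shape: (3, 2, 1, 1, 1).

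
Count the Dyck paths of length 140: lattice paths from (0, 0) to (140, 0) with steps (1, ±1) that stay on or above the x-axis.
C_70 = 1321422108420282270489942177190229544600

These Dyck paths are counted by the Catalan number C_n = (1/(n + 1)) · C(2n, n). For n = 70: C_70 = (1/71) · C(140, 70) = 93820969697840041204785894580506297666600/71 = 1321422108420282270489942177190229544600.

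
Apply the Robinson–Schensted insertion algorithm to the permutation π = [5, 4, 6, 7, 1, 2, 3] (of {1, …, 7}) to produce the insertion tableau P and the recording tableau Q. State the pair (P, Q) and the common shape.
P = [1, 2, 3] / [4, 6, 7] / [5];  Q = [1, 3, 4] / [2, 6, 7] / [5];  common shape = (3, 3, 1)

Row-insert the values π_1, π_2, … into P one at a time, bumping the leftmost entry strictly greater than the inserted value down to the next row. The recording tableau Q records, in position (i, j), the step at which that cell was added to P.
  Insert 5 (step 1): P = [5];  Q = [1]
  Insert 4 (step 2): P = [4] / [5];  Q = [1] / [2]
  Insert 6 (step 3): P = [4, 6] / [5];  Q = [1, 3] / [2]
  Insert 7 (step 4): P = [4, 6, 7] / [5];  Q = [1, 3, 4] / [2]
  Insert 1 (step 5): P = [1, 6, 7] / [4] / [5];  Q = [1, 3, 4] / [2] / [5]
  Insert 2 (step 6): P = [1, 2, 7] / [4, 6] / [5];  Q = [1, 3, 4] / [2, 6] / [5]
  Insert 3 (step 7): P = [1, 2, 3] / [4, 6, 7] / [5];  Q = [1, 3, 4] / [2, 6, 7] / [5]
Final shape: (3, 3, 1).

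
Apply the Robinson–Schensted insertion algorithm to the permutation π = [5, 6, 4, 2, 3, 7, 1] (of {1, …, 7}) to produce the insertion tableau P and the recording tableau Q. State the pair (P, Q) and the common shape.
P = [1, 3, 7] / [2, 6] / [4] / [5];  Q = [1, 2, 6] / [3, 5] / [4] / [7];  common shape = (3, 2, 1, 1)

Row-insert the values π_1, π_2, … into P one at a time, bumping the leftmost entry strictly greater than the inserted value down to the next row. The recording tableau Q records, in position (i, j), the step at which that cell was added to P.
  Insert 5 (step 1): P = [5];  Q = [1]
  Insert 6 (step 2): P = [5, 6];  Q = [1, 2]
  Insert 4 (step 3): P = [4, 6] / [5];  Q = [1, 2] / [3]
  Insert 2 (step 4): P = [2, 6] / [4] / [5];  Q = [1, 2] / [3] / [4]
  Insert 3 (step 5): P = [2, 3] / [4, 6] / [5];  Q = [1, 2] / [3, 5] / [4]
  Insert 7 (step 6): P = [2, 3, 7] / [4, 6] / [5];  Q = [1, 2, 6] / [3, 5] / [4]
  Insert 1 (step 7): P = [1, 3, 7] / [2, 6] / [4] / [5];  Q = [1, 2, 6] / [3, 5] / [4] / [7]
Final shape: (3, 2, 1, 1).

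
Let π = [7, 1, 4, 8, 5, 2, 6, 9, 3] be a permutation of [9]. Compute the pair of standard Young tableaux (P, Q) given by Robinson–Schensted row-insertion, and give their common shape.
P = [1, 2, 3, 6, 9] / [4, 5] / [7, 8];  Q = [1, 3, 4, 7, 8] / [2, 5] / [6, 9];  common shape = (5, 2, 2)

Row-insert the values π_1, π_2, … into P one at a time, bumping the leftmost entry strictly greater than the inserted value down to the next row. The recording tableau Q records, in position (i, j), the step at which that cell was added to P.
  Insert 7 (step 1): P = [7];  Q = [1]
  Insert 1 (step 2): P = [1] / [7];  Q = [1] / [2]
  Insert 4 (step 3): P = [1, 4] / [7];  Q = [1, 3] / [2]
  Insert 8 (step 4): P = [1, 4, 8] / [7];  Q = [1, 3, 4] / [2]
  Insert 5 (step 5): P = [1, 4, 5] / [7, 8];  Q = [1, 3, 4] / [2, 5]
  Insert 2 (step 6): P = [1, 2, 5] / [4, 8] / [7];  Q = [1, 3, 4] / [2, 5] / [6]
  Insert 6 (step 7): P = [1, 2, 5, 6] / [4, 8] / [7];  Q = [1, 3, 4, 7] / [2, 5] / [6]
  Insert 9 (step 8): P = [1, 2, 5, 6, 9] / [4, 8] / [7];  Q = [1, 3, 4, 7, 8] / [2, 5] / [6]
  Insert 3 (step 9): P = [1, 2, 3, 6, 9] / [4, 5] / [7, 8];  Q = [1, 3, 4, 7, 8] / [2, 5] / [6, 9]
Final shape: (5, 2, 2).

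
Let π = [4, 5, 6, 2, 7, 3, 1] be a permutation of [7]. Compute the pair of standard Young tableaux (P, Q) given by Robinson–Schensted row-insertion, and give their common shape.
P = [1, 3, 6, 7] / [2, 5] / [4];  Q = [1, 2, 3, 5] / [4, 6] / [7];  common shape = (4, 2, 1)

Row-insert the values π_1, π_2, … into P one at a time, bumping the leftmost entry strictly greater than the inserted value down to the next row. The recording tableau Q records, in position (i, j), the step at which that cell was added to P.
  Insert 4 (step 1): P = [4];  Q = [1]
  Insert 5 (step 2): P = [4, 5];  Q = [1, 2]
  Insert 6 (step 3): P = [4, 5, 6];  Q = [1, 2, 3]
  Insert 2 (step 4): P = [2, 5, 6] / [4];  Q = [1, 2, 3] / [4]
  Insert 7 (step 5): P = [2, 5, 6, 7] / [4];  Q = [1, 2, 3, 5] / [4]
  Insert 3 (step 6): P = [2, 3, 6, 7] / [4, 5];  Q = [1, 2, 3, 5] / [4, 6]
  Insert 1 (step 7): P = [1, 3, 6, 7] / [2, 5] / [4];  Q = [1, 2, 3, 5] / [4, 6] / [7]
Final shape: (4, 2, 1).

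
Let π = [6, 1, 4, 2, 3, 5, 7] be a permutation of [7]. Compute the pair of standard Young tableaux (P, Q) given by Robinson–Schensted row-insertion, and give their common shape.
P = [1, 2, 3, 5, 7] / [4] / [6];  Q = [1, 3, 5, 6, 7] / [2] / [4];  common shape = (5, 1, 1)

Row-insert the values π_1, π_2, … into P one at a time, bumping the leftmost entry strictly greater than the inserted value down to the next row. The recording tableau Q records, in position (i, j), the step at which that cell was added to P.
  Insert 6 (step 1): P = [6];  Q = [1]
  Insert 1 (step 2): P = [1] / [6];  Q = [1] / [2]
  Insert 4 (step 3): P = [1, 4] / [6];  Q = [1, 3] / [2]
  Insert 2 (step 4): P = [1, 2] / [4] / [6];  Q = [1, 3] / [2] / [4]
  Insert 3 (step 5): P = [1, 2, 3] / [4] / [6];  Q = [1, 3, 5] / [2] / [4]
  Insert 5 (step 6): P = [1, 2, 3, 5] / [4] / [6];  Q = [1, 3, 5, 6] / [2] / [4]
  Insert 7 (step 7): P = [1, 2, 3, 5, 7] / [4] / [6];  Q = [1, 3, 5, 6, 7] / [2] / [4]
Final shape: (5, 1, 1).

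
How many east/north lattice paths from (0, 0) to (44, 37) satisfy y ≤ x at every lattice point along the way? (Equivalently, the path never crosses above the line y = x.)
Number of paths = 28167869114977430180160

By the reflection principle (André's argument), the number of monotone paths to (44, 37) with n ≤ m that never go above y = x is C(81, 44) − C(81, 45) = 158444263771748044763400 − 130276394656770614583240 = 28167869114977430180160.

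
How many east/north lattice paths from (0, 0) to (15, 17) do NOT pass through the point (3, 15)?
Number of paths = 565648464

Total paths from (0, 0) to (15, 17): C(32, 15) = 565722720. Paths through (3, 15): (paths (0, 0) → (3, 15)) × (paths (3, 15) → (15, 17)) = C(18, 3) · C(14, 12) = 816 · 91 = 74256. Avoidance count = 565722720 − 74256 = 565648464.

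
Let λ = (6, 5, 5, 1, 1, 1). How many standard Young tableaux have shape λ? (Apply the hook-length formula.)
# SYT of shape (6, 5, 5, 1, 1, 1) = 10581480

Hook-length formula: f^λ = n! / Π hook(c), product over all cells c of the Young diagram. For λ = (6, 5, 5, 1, 1, 1), n = 19 boxes. Hook lengths by row (left-to-right, top-to-bottom): [11, 7, 6, 5, 4, 1]; [9, 5, 4, 3, 2]; [8, 4, 3, 2, 1]; [3]; [2]; [1]. Product of hooks = 11496038400. So f^λ = 19! / 11496038400 = 121645100408832000 / 11496038400 = 10581480.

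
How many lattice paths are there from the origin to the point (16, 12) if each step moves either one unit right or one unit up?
Number of paths = 30421755

A monotone lattice path from (0, 0) to (16, 12) consists of 16 east steps and 12 north steps in some order, so it is determined by which 16 of the 28 steps are east. The count is C(28, 16) = 30421755.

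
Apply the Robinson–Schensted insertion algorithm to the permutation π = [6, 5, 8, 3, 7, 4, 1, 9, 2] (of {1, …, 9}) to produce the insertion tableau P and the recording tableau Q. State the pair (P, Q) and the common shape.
P = [1, 2, 9] / [3, 4] / [5, 7] / [6, 8];  Q = [1, 3, 8] / [2, 5] / [4, 6] / [7, 9];  common shape = (3, 2, 2, 2)

Row-insert the values π_1, π_2, … into P one at a time, bumping the leftmost entry strictly greater than the inserted value down to the next row. The recording tableau Q records, in position (i, j), the step at which that cell was added to P.
  Insert 6 (step 1): P = [6];  Q = [1]
  Insert 5 (step 2): P = [5] / [6];  Q = [1] / [2]
  Insert 8 (step 3): P = [5, 8] / [6];  Q = [1, 3] / [2]
  Insert 3 (step 4): P = [3, 8] / [5] / [6];  Q = [1, 3] / [2] / [4]
  Insert 7 (step 5): P = [3, 7] / [5, 8] / [6];  Q = [1, 3] / [2, 5] / [4]
  Insert 4 (step 6): P = [3, 4] / [5, 7] / [6, 8];  Q = [1, 3] / [2, 5] / [4, 6]
  Insert 1 (step 7): P = [1, 4] / [3, 7] / [5, 8] / [6];  Q = [1, 3] / [2, 5] / [4, 6] / [7]
  Insert 9 (step 8): P = [1, 4, 9] / [3, 7] / [5, 8] / [6];  Q = [1, 3, 8] / [2, 5] / [4, 6] / [7]
  Insert 2 (step 9): P = [1, 2, 9] / [3, 4] / [5, 7] / [6, 8];  Q = [1, 3, 8] / [2, 5] / [4, 6] / [7, 9]
Final shape: (3, 2, 2, 2).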